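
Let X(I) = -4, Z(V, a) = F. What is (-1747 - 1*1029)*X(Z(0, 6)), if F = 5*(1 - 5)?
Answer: 11104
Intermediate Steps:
F = -20 (F = 5*(-4) = -20)
Z(V, a) = -20
(-1747 - 1*1029)*X(Z(0, 6)) = (-1747 - 1*1029)*(-4) = (-1747 - 1029)*(-4) = -2776*(-4) = 11104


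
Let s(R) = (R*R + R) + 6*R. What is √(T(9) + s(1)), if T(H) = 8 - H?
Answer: √7 ≈ 2.6458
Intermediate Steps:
s(R) = R² + 7*R (s(R) = (R² + R) + 6*R = (R + R²) + 6*R = R² + 7*R)
√(T(9) + s(1)) = √((8 - 1*9) + 1*(7 + 1)) = √((8 - 9) + 1*8) = √(-1 + 8) = √7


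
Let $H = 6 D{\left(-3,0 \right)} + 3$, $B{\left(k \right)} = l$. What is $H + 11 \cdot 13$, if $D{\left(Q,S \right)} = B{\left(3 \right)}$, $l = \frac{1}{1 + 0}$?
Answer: $152$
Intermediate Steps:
$l = 1$ ($l = 1^{-1} = 1$)
$B{\left(k \right)} = 1$
$D{\left(Q,S \right)} = 1$
$H = 9$ ($H = 6 \cdot 1 + 3 = 6 + 3 = 9$)
$H + 11 \cdot 13 = 9 + 11 \cdot 13 = 9 + 143 = 152$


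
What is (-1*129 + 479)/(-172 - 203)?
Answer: -14/15 ≈ -0.93333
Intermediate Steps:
(-1*129 + 479)/(-172 - 203) = (-129 + 479)/(-375) = 350*(-1/375) = -14/15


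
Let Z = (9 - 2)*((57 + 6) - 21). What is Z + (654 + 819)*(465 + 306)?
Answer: 1135977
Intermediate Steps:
Z = 294 (Z = 7*(63 - 21) = 7*42 = 294)
Z + (654 + 819)*(465 + 306) = 294 + (654 + 819)*(465 + 306) = 294 + 1473*771 = 294 + 1135683 = 1135977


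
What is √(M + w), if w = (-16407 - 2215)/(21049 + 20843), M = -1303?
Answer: I*√571866623754/20946 ≈ 36.103*I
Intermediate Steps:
w = -9311/20946 (w = -18622/41892 = -18622*1/41892 = -9311/20946 ≈ -0.44452)
√(M + w) = √(-1303 - 9311/20946) = √(-27301949/20946) = I*√571866623754/20946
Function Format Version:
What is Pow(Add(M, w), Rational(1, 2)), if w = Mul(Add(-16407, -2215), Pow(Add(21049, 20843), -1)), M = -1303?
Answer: Mul(Rational(1, 20946), I, Pow(571866623754, Rational(1, 2))) ≈ Mul(36.103, I)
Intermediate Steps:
w = Rational(-9311, 20946) (w = Mul(-18622, Pow(41892, -1)) = Mul(-18622, Rational(1, 41892)) = Rational(-9311, 20946) ≈ -0.44452)
Pow(Add(M, w), Rational(1, 2)) = Pow(Add(-1303, Rational(-9311, 20946)), Rational(1, 2)) = Pow(Rational(-27301949, 20946), Rational(1, 2)) = Mul(Rational(1, 20946), I, Pow(571866623754, Rational(1, 2)))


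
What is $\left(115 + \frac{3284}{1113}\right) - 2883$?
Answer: $- \frac{3077500}{1113} \approx -2765.1$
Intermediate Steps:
$\left(115 + \frac{3284}{1113}\right) - 2883 = \frac{131279}{1113} - 2883 = - \frac{3077500}{1113}$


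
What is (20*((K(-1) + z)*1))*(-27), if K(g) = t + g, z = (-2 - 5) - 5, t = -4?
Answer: 9180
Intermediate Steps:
z = -12 (z = -7 - 5 = -12)
K(g) = -4 + g
(20*((K(-1) + z)*1))*(-27) = (20*(((-4 - 1) - 12)*1))*(-27) = (20*((-5 - 12)*1))*(-27) = (20*(-17*1))*(-27) = (20*(-17))*(-27) = -340*(-27) = 9180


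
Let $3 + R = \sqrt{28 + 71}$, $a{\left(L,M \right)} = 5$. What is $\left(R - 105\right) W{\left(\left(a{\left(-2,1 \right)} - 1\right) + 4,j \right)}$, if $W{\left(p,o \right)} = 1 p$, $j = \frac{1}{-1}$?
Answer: $-864 + 24 \sqrt{11} \approx -784.4$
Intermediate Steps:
$j = -1$
$W{\left(p,o \right)} = p$
$R = -3 + 3 \sqrt{11}$ ($R = -3 + \sqrt{28 + 71} = -3 + \sqrt{99} = -3 + 3 \sqrt{11} \approx 6.9499$)
$\left(R - 105\right) W{\left(\left(a{\left(-2,1 \right)} - 1\right) + 4,j \right)} = \left(\left(-3 + 3 \sqrt{11}\right) - 105\right) \left(\left(5 - 1\right) + 4\right) = \left(-108 + 3 \sqrt{11}\right) \left(4 + 4\right) = \left(-108 + 3 \sqrt{11}\right) 8 = -864 + 24 \sqrt{11}$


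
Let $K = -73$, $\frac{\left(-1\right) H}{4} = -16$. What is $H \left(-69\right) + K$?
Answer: $-4489$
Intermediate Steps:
$H = 64$ ($H = \left(-4\right) \left(-16\right) = 64$)
$H \left(-69\right) + K = 64 \left(-69\right) - 73 = -4416 - 73 = -4489$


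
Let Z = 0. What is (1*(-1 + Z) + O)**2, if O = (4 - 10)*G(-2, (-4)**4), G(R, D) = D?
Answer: 2362369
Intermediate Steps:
O = -1536 (O = (4 - 10)*(-4)**4 = -6*256 = -1536)
(1*(-1 + Z) + O)**2 = (1*(-1 + 0) - 1536)**2 = (1*(-1) - 1536)**2 = (-1 - 1536)**2 = (-1537)**2 = 2362369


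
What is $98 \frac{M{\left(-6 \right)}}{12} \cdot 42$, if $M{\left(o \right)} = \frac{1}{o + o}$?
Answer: $- \frac{343}{12} \approx -28.583$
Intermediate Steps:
$M{\left(o \right)} = \frac{1}{2 o}$
$98 \frac{M{\left(-6 \right)}}{12} \cdot 42 = 98 \frac{\frac{1}{2} \frac{1}{-6}}{12} \cdot 42 = 98 \cdot \frac{1}{2} \left(- \frac{1}{6}\right) \frac{1}{12} \cdot 42 = 98 \left(\left(- \frac{1}{12}\right) \frac{1}{12}\right) 42 = 98 \left(- \frac{1}{144}\right) 42 = \left(- \frac{49}{72}\right) 42 = - \frac{343}{12}$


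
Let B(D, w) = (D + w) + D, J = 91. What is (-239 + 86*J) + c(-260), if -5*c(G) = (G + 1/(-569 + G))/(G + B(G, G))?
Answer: 32705824059/4310800 ≈ 7587.0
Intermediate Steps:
B(D, w) = w + 2*D
c(G) = -(G + 1/(-569 + G))/(20*G) (c(G) = -(G + 1/(-569 + G))/(5*(G + (G + 2*G))) = -(G + 1/(-569 + G))/(5*(G + 3*G)) = -(G + 1/(-569 + G))/(5*(4*G)) = -(G + 1/(-569 + G))*1/(4*G)/5 = -(G + 1/(-569 + G))/(20*G))
(-239 + 86*J) + c(-260) = (-239 + 86*91) + (1/20)*(-1 - 1*(-260)² + 569*(-260))/(-260*(-569 - 260)) = (-239 + 7826) + (1/20)*(-1/260)*(-1 - 1*67600 - 147940)/(-829) = 7587 + (1/20)*(-1/260)*(-1/829)*(-1 - 67600 - 147940) = 7587 + (1/20)*(-1/260)*(-1/829)*(-215541) = 7587 - 215541/4310800 = 32705824059/4310800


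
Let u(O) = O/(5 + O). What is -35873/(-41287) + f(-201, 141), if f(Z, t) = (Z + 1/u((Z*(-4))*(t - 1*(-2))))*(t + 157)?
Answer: -141454006173107/2373424482 ≈ -59599.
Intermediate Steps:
f(Z, t) = (157 + t)*(Z - (5 - 4*Z*(2 + t))/(4*Z*(2 + t))) (f(Z, t) = (Z + 1/(((Z*(-4))*(t - 1*(-2)))/(5 + (Z*(-4))*(t - 1*(-2)))))*(t + 157) = (Z + 1/(((-4*Z)*(t + 2))/(5 + (-4*Z)*(t + 2))))*(157 + t) = (Z + 1/(((-4*Z)*(2 + t))/(5 + (-4*Z)*(2 + t))))*(157 + t) = (Z + 1/((-4*Z*(2 + t))/(5 - 4*Z*(2 + t))))*(157 + t) = (Z + 1/(-4*Z*(2 + t)/(5 - 4*Z*(2 + t))))*(157 + t) = (Z - (5 - 4*Z*(2 + t))/(4*Z*(2 + t)))*(157 + t) = (157 + t)*(Z - (5 - 4*Z*(2 + t))/(4*Z*(2 + t))))
-35873/(-41287) + f(-201, 141) = -35873/(-41287) + (1/4)*(157 + 141)*(-5 + 4*(-201)*(2 + 141) + 4*(-201)**2*(2 + 141))/(-201*(2 + 141)) = -35873*(-1/41287) + (1/4)*(-1/201)*298*(-5 + 4*(-201)*143 + 4*40401*143)/143 = 35873/41287 + (1/4)*(-1/201)*(1/143)*298*(-5 - 114972 + 23109372) = 35873/41287 + (1/4)*(-1/201)*(1/143)*298*22994395 = 35873/41287 - 3426164855/57486 = -141454006173107/2373424482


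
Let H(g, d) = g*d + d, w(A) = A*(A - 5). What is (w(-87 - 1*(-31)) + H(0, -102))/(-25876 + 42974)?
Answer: 1657/8549 ≈ 0.19382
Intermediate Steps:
w(A) = A*(-5 + A)
H(g, d) = d + d*g (H(g, d) = d*g + d = d + d*g)
(w(-87 - 1*(-31)) + H(0, -102))/(-25876 + 42974) = ((-87 - 1*(-31))*(-5 + (-87 - 1*(-31))) - 102*(1 + 0))/(-25876 + 42974) = ((-87 + 31)*(-5 + (-87 + 31)) - 102*1)/17098 = (-56*(-5 - 56) - 102)*(1/17098) = (-56*(-61) - 102)*(1/17098) = (3416 - 102)*(1/17098) = 3314*(1/17098) = 1657/8549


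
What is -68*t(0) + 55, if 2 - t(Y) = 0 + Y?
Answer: -81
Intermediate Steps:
t(Y) = 2 - Y (t(Y) = 2 - (0 + Y) = 2 - Y)
-68*t(0) + 55 = -68*(2 - 1*0) + 55 = -68*(2 + 0) + 55 = -68*2 + 55 = -136 + 55 = -81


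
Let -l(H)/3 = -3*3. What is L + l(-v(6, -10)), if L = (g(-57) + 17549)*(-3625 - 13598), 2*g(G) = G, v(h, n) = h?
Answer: -603511089/2 ≈ -3.0176e+8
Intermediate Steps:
g(G) = G/2
l(H) = 27 (l(H) = -(-9)*3 = -3*(-9) = 27)
L = -603511143/2 (L = ((1/2)*(-57) + 17549)*(-3625 - 13598) = (-57/2 + 17549)*(-17223) = (35041/2)*(-17223) = -603511143/2 ≈ -3.0176e+8)
L + l(-v(6, -10)) = -603511143/2 + 27 = -603511089/2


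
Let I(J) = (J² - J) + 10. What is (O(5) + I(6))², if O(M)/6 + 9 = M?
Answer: 256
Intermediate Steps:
O(M) = -54 + 6*M
I(J) = 10 + J² - J
(O(5) + I(6))² = ((-54 + 6*5) + (10 + 6² - 1*6))² = ((-54 + 30) + (10 + 36 - 6))² = (-24 + 40)² = 16² = 256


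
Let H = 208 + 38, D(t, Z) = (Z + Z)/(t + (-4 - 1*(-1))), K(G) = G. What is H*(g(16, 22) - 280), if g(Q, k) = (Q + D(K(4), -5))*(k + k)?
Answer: -3936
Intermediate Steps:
D(t, Z) = 2*Z/(-3 + t) (D(t, Z) = (2*Z)/(t + (-4 + 1)) = (2*Z)/(t - 3) = (2*Z)/(-3 + t) = 2*Z/(-3 + t))
g(Q, k) = 2*k*(-10 + Q) (g(Q, k) = (Q + 2*(-5)/(-3 + 4))*(k + k) = (Q + 2*(-5)/1)*(2*k) = (Q + 2*(-5)*1)*(2*k) = (Q - 10)*(2*k) = (-10 + Q)*(2*k) = 2*k*(-10 + Q))
H = 246
H*(g(16, 22) - 280) = 246*(2*22*(-10 + 16) - 280) = 246*(2*22*6 - 280) = 246*(264 - 280) = 246*(-16) = -3936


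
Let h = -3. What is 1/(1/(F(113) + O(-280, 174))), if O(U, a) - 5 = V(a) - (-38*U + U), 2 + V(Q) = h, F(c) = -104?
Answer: -10464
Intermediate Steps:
V(Q) = -5 (V(Q) = -2 - 3 = -5)
O(U, a) = 37*U (O(U, a) = 5 + (-5 - (-38*U + U)) = 5 + (-5 - (-37)*U) = 5 + (-5 + 37*U) = 37*U)
1/(1/(F(113) + O(-280, 174))) = 1/(1/(-104 + 37*(-280))) = 1/(1/(-104 - 10360)) = 1/(1/(-10464)) = 1/(-1/10464) = -10464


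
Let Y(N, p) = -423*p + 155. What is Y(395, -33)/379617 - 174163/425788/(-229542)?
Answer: 13934497501985/374771051320568 ≈ 0.037181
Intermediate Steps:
Y(N, p) = 155 - 423*p
Y(395, -33)/379617 - 174163/425788/(-229542) = (155 - 423*(-33))/379617 - 174163/425788/(-229542) = (155 + 13959)*(1/379617) - 174163*1/425788*(-1/229542) = 14114*(1/379617) - 15833/38708*(-1/229542) = 14114/379617 + 15833/8885111736 = 13934497501985/374771051320568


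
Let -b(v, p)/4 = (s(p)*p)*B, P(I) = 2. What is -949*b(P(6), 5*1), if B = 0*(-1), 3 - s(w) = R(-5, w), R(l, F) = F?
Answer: 0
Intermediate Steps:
s(w) = 3 - w
B = 0
b(v, p) = 0 (b(v, p) = -4*(3 - p)*p*0 = -4*p*(3 - p)*0 = -4*0 = 0)
-949*b(P(6), 5*1) = -949*0 = 0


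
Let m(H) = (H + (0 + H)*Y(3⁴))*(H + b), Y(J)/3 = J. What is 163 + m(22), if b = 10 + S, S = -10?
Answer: 118259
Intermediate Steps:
Y(J) = 3*J
b = 0 (b = 10 - 10 = 0)
m(H) = 244*H² (m(H) = (H + (0 + H)*(3*3⁴))*(H + 0) = (H + H*(3*81))*H = (H + H*243)*H = (H + 243*H)*H = (244*H)*H = 244*H²)
163 + m(22) = 163 + 244*22² = 163 + 244*484 = 163 + 118096 = 118259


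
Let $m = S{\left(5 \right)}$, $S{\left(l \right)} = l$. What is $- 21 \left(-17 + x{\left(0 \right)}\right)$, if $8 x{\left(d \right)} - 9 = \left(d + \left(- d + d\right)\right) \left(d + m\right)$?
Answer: $\frac{2667}{8} \approx 333.38$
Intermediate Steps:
$m = 5$
$x{\left(d \right)} = \frac{9}{8} + \frac{d \left(5 + d\right)}{8}$ ($x{\left(d \right)} = \frac{9}{8} + \frac{\left(d + \left(- d + d\right)\right) \left(d + 5\right)}{8} = \frac{9}{8} + \frac{\left(d + 0\right) \left(5 + d\right)}{8} = \frac{9}{8} + \frac{d \left(5 + d\right)}{8}$)
$- 21 \left(-17 + x{\left(0 \right)}\right) = - 21 \left(-17 + \left(\frac{9}{8} + \frac{0^{2}}{8} + \frac{5}{8} \cdot 0\right)\right) = - 21 \left(-17 + \left(\frac{9}{8} + \frac{1}{8} \cdot 0 + 0\right)\right) = - 21 \left(-17 + \left(\frac{9}{8} + 0 + 0\right)\right) = - 21 \left(-17 + \frac{9}{8}\right) = \left(-21\right) \left(- \frac{127}{8}\right) = \frac{2667}{8}$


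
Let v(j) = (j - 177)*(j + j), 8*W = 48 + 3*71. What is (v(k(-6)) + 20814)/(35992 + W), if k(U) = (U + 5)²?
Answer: 12592/22169 ≈ 0.56800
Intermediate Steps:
W = 261/8 (W = (48 + 3*71)/8 = (48 + 213)/8 = (⅛)*261 = 261/8 ≈ 32.625)
k(U) = (5 + U)²
v(j) = 2*j*(-177 + j) (v(j) = (-177 + j)*(2*j) = 2*j*(-177 + j))
(v(k(-6)) + 20814)/(35992 + W) = (2*(5 - 6)²*(-177 + (5 - 6)²) + 20814)/(35992 + 261/8) = (2*(-1)²*(-177 + (-1)²) + 20814)/(288197/8) = (2*1*(-177 + 1) + 20814)*(8/288197) = (2*1*(-176) + 20814)*(8/288197) = (-352 + 20814)*(8/288197) = 20462*(8/288197) = 12592/22169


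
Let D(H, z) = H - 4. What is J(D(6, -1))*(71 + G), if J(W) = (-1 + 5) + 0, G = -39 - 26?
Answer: 24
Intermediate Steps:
G = -65
D(H, z) = -4 + H
J(W) = 4 (J(W) = 4 + 0 = 4)
J(D(6, -1))*(71 + G) = 4*(71 - 65) = 4*6 = 24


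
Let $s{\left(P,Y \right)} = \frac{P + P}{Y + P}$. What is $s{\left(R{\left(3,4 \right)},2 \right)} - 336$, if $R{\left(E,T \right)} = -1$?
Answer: $-338$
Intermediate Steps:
$s{\left(P,Y \right)} = \frac{2 P}{P + Y}$
$s{\left(R{\left(3,4 \right)},2 \right)} - 336 = 2 \left(-1\right) \frac{1}{-1 + 2} - 336 = 2 \left(-1\right) 1^{-1} - 336 = 2 \left(-1\right) 1 - 336 = -2 - 336 = -338$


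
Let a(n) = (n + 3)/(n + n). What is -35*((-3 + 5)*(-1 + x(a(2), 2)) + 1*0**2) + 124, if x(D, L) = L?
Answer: 54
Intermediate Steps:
a(n) = (3 + n)/(2*n) (a(n) = (3 + n)/((2*n)) = (3 + n)*(1/(2*n)) = (3 + n)/(2*n))
-35*((-3 + 5)*(-1 + x(a(2), 2)) + 1*0**2) + 124 = -35*((-3 + 5)*(-1 + 2) + 1*0**2) + 124 = -35*(2*1 + 1*0) + 124 = -35*(2 + 0) + 124 = -35*2 + 124 = -70 + 124 = 54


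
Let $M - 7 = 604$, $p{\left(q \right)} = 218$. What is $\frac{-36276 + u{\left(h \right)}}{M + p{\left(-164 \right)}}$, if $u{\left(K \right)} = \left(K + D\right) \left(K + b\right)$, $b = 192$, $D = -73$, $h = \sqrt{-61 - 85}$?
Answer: $- \frac{50438}{829} + \frac{119 i \sqrt{146}}{829} \approx -60.842 + 1.7345 i$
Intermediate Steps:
$h = i \sqrt{146}$ ($h = \sqrt{-146} = i \sqrt{146} \approx 12.083 i$)
$M = 611$ ($M = 7 + 604 = 611$)
$u{\left(K \right)} = \left(-73 + K\right) \left(192 + K\right)$ ($u{\left(K \right)} = \left(K - 73\right) \left(K + 192\right) = \left(-73 + K\right) \left(192 + K\right)$)
$\frac{-36276 + u{\left(h \right)}}{M + p{\left(-164 \right)}} = \frac{-36276 + \left(-14016 + \left(i \sqrt{146}\right)^{2} + 119 i \sqrt{146}\right)}{611 + 218} = \frac{-36276 - \left(14162 - 119 i \sqrt{146}\right)}{829} = \left(-36276 - \left(14162 - 119 i \sqrt{146}\right)\right) \frac{1}{829} = \left(-50438 + 119 i \sqrt{146}\right) \frac{1}{829} = - \frac{50438}{829} + \frac{119 i \sqrt{146}}{829}$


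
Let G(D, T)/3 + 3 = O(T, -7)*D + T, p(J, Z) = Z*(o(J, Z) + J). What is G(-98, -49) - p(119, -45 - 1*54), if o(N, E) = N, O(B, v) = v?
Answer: 25464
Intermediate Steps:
p(J, Z) = 2*J*Z (p(J, Z) = Z*(J + J) = Z*(2*J) = 2*J*Z)
G(D, T) = -9 - 21*D + 3*T (G(D, T) = -9 + 3*(-7*D + T) = -9 + 3*(T - 7*D) = -9 + (-21*D + 3*T) = -9 - 21*D + 3*T)
G(-98, -49) - p(119, -45 - 1*54) = (-9 - 21*(-98) + 3*(-49)) - 2*119*(-45 - 1*54) = (-9 + 2058 - 147) - 2*119*(-45 - 54) = 1902 - 2*119*(-99) = 1902 - 1*(-23562) = 1902 + 23562 = 25464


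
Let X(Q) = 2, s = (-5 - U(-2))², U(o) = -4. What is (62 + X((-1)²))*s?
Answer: 64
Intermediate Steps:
s = 1 (s = (-5 - 1*(-4))² = (-5 + 4)² = (-1)² = 1)
(62 + X((-1)²))*s = (62 + 2)*1 = 64*1 = 64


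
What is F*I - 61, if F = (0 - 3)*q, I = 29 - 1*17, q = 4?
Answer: -205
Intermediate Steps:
I = 12 (I = 29 - 17 = 12)
F = -12 (F = (0 - 3)*4 = -3*4 = -12)
F*I - 61 = -12*12 - 61 = -144 - 61 = -205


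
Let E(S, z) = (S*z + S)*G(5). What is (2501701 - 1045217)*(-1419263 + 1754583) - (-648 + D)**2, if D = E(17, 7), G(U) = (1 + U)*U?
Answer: 488376436256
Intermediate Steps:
G(U) = U*(1 + U)
E(S, z) = 30*S + 30*S*z (E(S, z) = (S*z + S)*(5*(1 + 5)) = (S + S*z)*(5*6) = (S + S*z)*30 = 30*S + 30*S*z)
D = 4080 (D = 30*17*(1 + 7) = 30*17*8 = 4080)
(2501701 - 1045217)*(-1419263 + 1754583) - (-648 + D)**2 = (2501701 - 1045217)*(-1419263 + 1754583) - (-648 + 4080)**2 = 1456484*335320 - 1*3432**2 = 488388214880 - 1*11778624 = 488388214880 - 11778624 = 488376436256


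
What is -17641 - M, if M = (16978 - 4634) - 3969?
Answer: -26016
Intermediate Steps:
M = 8375 (M = 12344 - 3969 = 8375)
-17641 - M = -17641 - 1*8375 = -17641 - 8375 = -26016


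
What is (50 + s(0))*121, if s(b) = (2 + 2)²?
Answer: 7986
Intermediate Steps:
s(b) = 16 (s(b) = 4² = 16)
(50 + s(0))*121 = (50 + 16)*121 = 66*121 = 7986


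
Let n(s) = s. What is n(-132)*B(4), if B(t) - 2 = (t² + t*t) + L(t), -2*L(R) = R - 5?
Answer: -4554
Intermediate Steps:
L(R) = 5/2 - R/2 (L(R) = -(R - 5)/2 = -(-5 + R)/2 = 5/2 - R/2)
B(t) = 9/2 + 2*t² - t/2 (B(t) = 2 + ((t² + t*t) + (5/2 - t/2)) = 2 + ((t² + t²) + (5/2 - t/2)) = 2 + (2*t² + (5/2 - t/2)) = 2 + (5/2 + 2*t² - t/2) = 9/2 + 2*t² - t/2)
n(-132)*B(4) = -132*(9/2 + 2*4² - ½*4) = -132*(9/2 + 2*16 - 2) = -132*(9/2 + 32 - 2) = -132*69/2 = -4554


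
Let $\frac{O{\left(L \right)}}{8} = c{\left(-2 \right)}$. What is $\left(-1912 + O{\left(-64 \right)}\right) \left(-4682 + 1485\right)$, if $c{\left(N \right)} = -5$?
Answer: $6240544$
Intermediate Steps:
$O{\left(L \right)} = -40$ ($O{\left(L \right)} = 8 \left(-5\right) = -40$)
$\left(-1912 + O{\left(-64 \right)}\right) \left(-4682 + 1485\right) = \left(-1912 - 40\right) \left(-4682 + 1485\right) = \left(-1952\right) \left(-3197\right) = 6240544$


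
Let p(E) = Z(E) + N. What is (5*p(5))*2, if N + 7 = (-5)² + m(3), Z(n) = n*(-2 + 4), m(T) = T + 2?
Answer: 330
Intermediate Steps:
m(T) = 2 + T
Z(n) = 2*n (Z(n) = n*2 = 2*n)
N = 23 (N = -7 + ((-5)² + (2 + 3)) = -7 + (25 + 5) = -7 + 30 = 23)
p(E) = 23 + 2*E (p(E) = 2*E + 23 = 23 + 2*E)
(5*p(5))*2 = (5*(23 + 2*5))*2 = (5*(23 + 10))*2 = (5*33)*2 = 165*2 = 330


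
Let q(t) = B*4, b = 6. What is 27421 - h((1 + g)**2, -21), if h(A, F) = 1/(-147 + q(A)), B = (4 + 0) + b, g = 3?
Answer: 2934048/107 ≈ 27421.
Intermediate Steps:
B = 10 (B = (4 + 0) + 6 = 4 + 6 = 10)
q(t) = 40 (q(t) = 10*4 = 40)
h(A, F) = -1/107 (h(A, F) = 1/(-147 + 40) = 1/(-107) = -1/107)
27421 - h((1 + g)**2, -21) = 27421 - 1*(-1/107) = 27421 + 1/107 = 2934048/107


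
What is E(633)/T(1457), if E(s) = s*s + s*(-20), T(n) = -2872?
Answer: -388029/2872 ≈ -135.11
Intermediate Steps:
E(s) = s**2 - 20*s
E(633)/T(1457) = (633*(-20 + 633))/(-2872) = (633*613)*(-1/2872) = 388029*(-1/2872) = -388029/2872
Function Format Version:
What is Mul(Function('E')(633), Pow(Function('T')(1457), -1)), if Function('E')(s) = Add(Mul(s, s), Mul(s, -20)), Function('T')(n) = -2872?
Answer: Rational(-388029, 2872) ≈ -135.11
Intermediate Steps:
Function('E')(s) = Add(Pow(s, 2), Mul(-20, s))
Mul(Function('E')(633), Pow(Function('T')(1457), -1)) = Mul(Mul(633, Add(-20, 633)), Pow(-2872, -1)) = Mul(Mul(633, 613), Rational(-1, 2872)) = Mul(388029, Rational(-1, 2872)) = Rational(-388029, 2872)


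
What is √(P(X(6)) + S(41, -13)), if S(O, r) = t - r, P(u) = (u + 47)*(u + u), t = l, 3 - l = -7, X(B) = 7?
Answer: √779 ≈ 27.911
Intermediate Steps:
l = 10 (l = 3 - 1*(-7) = 3 + 7 = 10)
t = 10
P(u) = 2*u*(47 + u) (P(u) = (47 + u)*(2*u) = 2*u*(47 + u))
S(O, r) = 10 - r
√(P(X(6)) + S(41, -13)) = √(2*7*(47 + 7) + (10 - 1*(-13))) = √(2*7*54 + (10 + 13)) = √(756 + 23) = √779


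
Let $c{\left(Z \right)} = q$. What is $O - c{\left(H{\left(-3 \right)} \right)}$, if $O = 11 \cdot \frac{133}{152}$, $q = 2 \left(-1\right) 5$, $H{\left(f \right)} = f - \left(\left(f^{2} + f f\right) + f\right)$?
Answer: $\frac{157}{8} \approx 19.625$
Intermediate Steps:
$H{\left(f \right)} = - 2 f^{2}$ ($H{\left(f \right)} = f - \left(\left(f^{2} + f^{2}\right) + f\right) = f - \left(2 f^{2} + f\right) = f - \left(f + 2 f^{2}\right) = - 2 f^{2}$)
$q = -10$ ($q = \left(-2\right) 5 = -10$)
$O = \frac{77}{8}$ ($O = 11 \cdot 133 \cdot \frac{1}{152} = 11 \cdot \frac{7}{8} = \frac{77}{8} \approx 9.625$)
$c{\left(Z \right)} = -10$
$O - c{\left(H{\left(-3 \right)} \right)} = \frac{77}{8} - -10 = \frac{77}{8} + 10 = \frac{157}{8}$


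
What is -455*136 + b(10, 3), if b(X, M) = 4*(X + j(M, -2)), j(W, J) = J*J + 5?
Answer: -61804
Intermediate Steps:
j(W, J) = 5 + J² (j(W, J) = J² + 5 = 5 + J²)
b(X, M) = 36 + 4*X (b(X, M) = 4*(X + (5 + (-2)²)) = 4*(X + (5 + 4)) = 4*(X + 9) = 4*(9 + X) = 36 + 4*X)
-455*136 + b(10, 3) = -455*136 + (36 + 4*10) = -61880 + (36 + 40) = -61880 + 76 = -61804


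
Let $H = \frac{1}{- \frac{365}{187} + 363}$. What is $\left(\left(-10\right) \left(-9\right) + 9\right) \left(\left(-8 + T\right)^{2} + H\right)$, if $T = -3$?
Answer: $\frac{808792677}{67516} \approx 11979.0$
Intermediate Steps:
$H = \frac{187}{67516}$ ($H = \frac{1}{\left(-365\right) \frac{1}{187} + 363} = \frac{1}{- \frac{365}{187} + 363} = \frac{1}{\frac{67516}{187}} = \frac{187}{67516} \approx 0.0027697$)
$\left(\left(-10\right) \left(-9\right) + 9\right) \left(\left(-8 + T\right)^{2} + H\right) = \left(\left(-10\right) \left(-9\right) + 9\right) \left(\left(-8 - 3\right)^{2} + \frac{187}{67516}\right) = \left(90 + 9\right) \left(\left(-11\right)^{2} + \frac{187}{67516}\right) = 99 \left(121 + \frac{187}{67516}\right) = 99 \cdot \frac{8169623}{67516} = \frac{808792677}{67516}$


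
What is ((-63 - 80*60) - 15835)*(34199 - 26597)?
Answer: -157346196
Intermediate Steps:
((-63 - 80*60) - 15835)*(34199 - 26597) = ((-63 - 4800) - 15835)*7602 = (-4863 - 15835)*7602 = -20698*7602 = -157346196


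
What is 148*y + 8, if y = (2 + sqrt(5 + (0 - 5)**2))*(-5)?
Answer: -1472 - 740*sqrt(30) ≈ -5525.1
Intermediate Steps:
y = -10 - 5*sqrt(30) (y = (2 + sqrt(5 + (-5)**2))*(-5) = (2 + sqrt(5 + 25))*(-5) = (2 + sqrt(30))*(-5) = -10 - 5*sqrt(30) ≈ -37.386)
148*y + 8 = 148*(-10 - 5*sqrt(30)) + 8 = (-1480 - 740*sqrt(30)) + 8 = -1472 - 740*sqrt(30)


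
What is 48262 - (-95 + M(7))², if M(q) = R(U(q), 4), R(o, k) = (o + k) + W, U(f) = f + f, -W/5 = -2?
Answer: 43773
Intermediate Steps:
W = 10 (W = -5*(-2) = 10)
U(f) = 2*f
R(o, k) = 10 + k + o (R(o, k) = (o + k) + 10 = (k + o) + 10 = 10 + k + o)
M(q) = 14 + 2*q (M(q) = 10 + 4 + 2*q = 14 + 2*q)
48262 - (-95 + M(7))² = 48262 - (-95 + (14 + 2*7))² = 48262 - (-95 + (14 + 14))² = 48262 - (-95 + 28)² = 48262 - 1*(-67)² = 48262 - 1*4489 = 48262 - 4489 = 43773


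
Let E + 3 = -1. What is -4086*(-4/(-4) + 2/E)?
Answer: -2043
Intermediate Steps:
E = -4 (E = -3 - 1 = -4)
-4086*(-4/(-4) + 2/E) = -4086*(-4/(-4) + 2/(-4)) = -4086*(-4*(-¼) + 2*(-¼)) = -4086*(1 - ½) = -4086*½ = -2043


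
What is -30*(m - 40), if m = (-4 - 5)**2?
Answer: -1230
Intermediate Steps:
m = 81 (m = (-9)**2 = 81)
-30*(m - 40) = -30*(81 - 40) = -30*41 = -1230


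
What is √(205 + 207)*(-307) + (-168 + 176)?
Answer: 8 - 614*√103 ≈ -6223.4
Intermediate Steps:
√(205 + 207)*(-307) + (-168 + 176) = √412*(-307) + 8 = (2*√103)*(-307) + 8 = -614*√103 + 8 = 8 - 614*√103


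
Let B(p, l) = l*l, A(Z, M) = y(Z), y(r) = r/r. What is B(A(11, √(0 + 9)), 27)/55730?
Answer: 729/55730 ≈ 0.013081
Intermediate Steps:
y(r) = 1
A(Z, M) = 1
B(p, l) = l²
B(A(11, √(0 + 9)), 27)/55730 = 27²/55730 = 729*(1/55730) = 729/55730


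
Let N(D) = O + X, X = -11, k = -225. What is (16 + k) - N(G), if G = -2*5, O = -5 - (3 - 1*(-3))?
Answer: -187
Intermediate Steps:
O = -11 (O = -5 - (3 + 3) = -5 - 1*6 = -5 - 6 = -11)
G = -10
N(D) = -22 (N(D) = -11 - 11 = -22)
(16 + k) - N(G) = (16 - 225) - 1*(-22) = -209 + 22 = -187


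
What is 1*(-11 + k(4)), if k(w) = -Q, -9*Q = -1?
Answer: -100/9 ≈ -11.111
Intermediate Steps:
Q = ⅑ (Q = -⅑*(-1) = ⅑ ≈ 0.11111)
k(w) = -⅑ (k(w) = -1*⅑ = -⅑)
1*(-11 + k(4)) = 1*(-11 - ⅑) = 1*(-100/9) = -100/9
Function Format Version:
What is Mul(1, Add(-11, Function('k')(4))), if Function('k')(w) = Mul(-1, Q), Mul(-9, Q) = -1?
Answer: Rational(-100, 9) ≈ -11.111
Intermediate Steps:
Q = Rational(1, 9) (Q = Mul(Rational(-1, 9), -1) = Rational(1, 9) ≈ 0.11111)
Function('k')(w) = Rational(-1, 9) (Function('k')(w) = Mul(-1, Rational(1, 9)) = Rational(-1, 9))
Mul(1, Add(-11, Function('k')(4))) = Mul(1, Add(-11, Rational(-1, 9))) = Mul(1, Rational(-100, 9)) = Rational(-100, 9)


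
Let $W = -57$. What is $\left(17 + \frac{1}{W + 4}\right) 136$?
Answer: $\frac{122400}{53} \approx 2309.4$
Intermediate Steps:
$\left(17 + \frac{1}{W + 4}\right) 136 = \left(17 + \frac{1}{-57 + 4}\right) 136 = \left(17 + \frac{1}{-53}\right) 136 = \left(17 - \frac{1}{53}\right) 136 = \frac{900}{53} \cdot 136 = \frac{122400}{53}$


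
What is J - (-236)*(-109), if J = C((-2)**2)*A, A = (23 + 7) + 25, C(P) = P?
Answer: -25504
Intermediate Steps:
A = 55 (A = 30 + 25 = 55)
J = 220 (J = (-2)**2*55 = 4*55 = 220)
J - (-236)*(-109) = 220 - (-236)*(-109) = 220 - 1*25724 = 220 - 25724 = -25504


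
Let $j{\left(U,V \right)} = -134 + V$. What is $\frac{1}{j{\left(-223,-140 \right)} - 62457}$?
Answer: $- \frac{1}{62731} \approx -1.5941 \cdot 10^{-5}$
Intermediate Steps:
$\frac{1}{j{\left(-223,-140 \right)} - 62457} = \frac{1}{\left(-134 - 140\right) - 62457} = \frac{1}{-274 - 62457} = \frac{1}{-62731} = - \frac{1}{62731}$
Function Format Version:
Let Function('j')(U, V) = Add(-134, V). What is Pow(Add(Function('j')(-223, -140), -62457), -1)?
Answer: Rational(-1, 62731) ≈ -1.5941e-5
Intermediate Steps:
Pow(Add(Function('j')(-223, -140), -62457), -1) = Pow(Add(Add(-134, -140), -62457), -1) = Pow(Add(-274, -62457), -1) = Pow(-62731, -1) = Rational(-1, 62731)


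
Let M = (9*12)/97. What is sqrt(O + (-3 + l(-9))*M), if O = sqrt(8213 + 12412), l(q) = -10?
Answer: sqrt(-136188 + 235225*sqrt(33))/97 ≈ 11.364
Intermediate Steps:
M = 108/97 (M = 108*(1/97) = 108/97 ≈ 1.1134)
O = 25*sqrt(33) (O = sqrt(20625) = 25*sqrt(33) ≈ 143.61)
sqrt(O + (-3 + l(-9))*M) = sqrt(25*sqrt(33) + (-3 - 10)*(108/97)) = sqrt(25*sqrt(33) - 13*108/97) = sqrt(25*sqrt(33) - 1404/97) = sqrt(-1404/97 + 25*sqrt(33))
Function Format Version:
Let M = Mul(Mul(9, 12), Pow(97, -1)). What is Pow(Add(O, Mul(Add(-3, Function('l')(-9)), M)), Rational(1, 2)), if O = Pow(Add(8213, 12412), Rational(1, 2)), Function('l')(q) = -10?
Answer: Mul(Rational(1, 97), Pow(Add(-136188, Mul(235225, Pow(33, Rational(1, 2)))), Rational(1, 2))) ≈ 11.364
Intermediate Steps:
M = Rational(108, 97) (M = Mul(108, Rational(1, 97)) = Rational(108, 97) ≈ 1.1134)
O = Mul(25, Pow(33, Rational(1, 2))) (O = Pow(20625, Rational(1, 2)) = Mul(25, Pow(33, Rational(1, 2))) ≈ 143.61)
Pow(Add(O, Mul(Add(-3, Function('l')(-9)), M)), Rational(1, 2)) = Pow(Add(Mul(25, Pow(33, Rational(1, 2))), Mul(Add(-3, -10), Rational(108, 97))), Rational(1, 2)) = Pow(Add(Mul(25, Pow(33, Rational(1, 2))), Mul(-13, Rational(108, 97))), Rational(1, 2)) = Pow(Add(Mul(25, Pow(33, Rational(1, 2))), Rational(-1404, 97)), Rational(1, 2)) = Pow(Add(Rational(-1404, 97), Mul(25, Pow(33, Rational(1, 2)))), Rational(1, 2))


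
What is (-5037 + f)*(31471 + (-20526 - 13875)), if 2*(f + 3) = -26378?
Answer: 53410970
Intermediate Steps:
f = -13192 (f = -3 + (½)*(-26378) = -3 - 13189 = -13192)
(-5037 + f)*(31471 + (-20526 - 13875)) = (-5037 - 13192)*(31471 + (-20526 - 13875)) = -18229*(31471 - 34401) = -18229*(-2930) = 53410970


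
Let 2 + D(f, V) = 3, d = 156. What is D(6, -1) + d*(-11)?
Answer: -1715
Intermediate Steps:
D(f, V) = 1 (D(f, V) = -2 + 3 = 1)
D(6, -1) + d*(-11) = 1 + 156*(-11) = 1 - 1716 = -1715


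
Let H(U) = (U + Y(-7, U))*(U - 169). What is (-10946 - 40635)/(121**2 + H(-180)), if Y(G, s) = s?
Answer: -51581/140281 ≈ -0.36770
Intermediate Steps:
H(U) = 2*U*(-169 + U) (H(U) = (U + U)*(U - 169) = (2*U)*(-169 + U) = 2*U*(-169 + U))
(-10946 - 40635)/(121**2 + H(-180)) = (-10946 - 40635)/(121**2 + 2*(-180)*(-169 - 180)) = -51581/(14641 + 2*(-180)*(-349)) = -51581/(14641 + 125640) = -51581/140281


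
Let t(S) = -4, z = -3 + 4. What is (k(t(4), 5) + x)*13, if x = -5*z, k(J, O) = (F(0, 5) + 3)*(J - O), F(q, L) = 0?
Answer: -416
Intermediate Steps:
z = 1
k(J, O) = -3*O + 3*J (k(J, O) = (0 + 3)*(J - O) = 3*(J - O) = -3*O + 3*J)
x = -5 (x = -5*1 = -5)
(k(t(4), 5) + x)*13 = ((-3*5 + 3*(-4)) - 5)*13 = ((-15 - 12) - 5)*13 = (-27 - 5)*13 = -32*13 = -416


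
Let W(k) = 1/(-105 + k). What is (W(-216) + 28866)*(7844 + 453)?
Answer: 76879877545/321 ≈ 2.3950e+8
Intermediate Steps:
(W(-216) + 28866)*(7844 + 453) = (1/(-105 - 216) + 28866)*(7844 + 453) = (1/(-321) + 28866)*8297 = (-1/321 + 28866)*8297 = (9265985/321)*8297 = 76879877545/321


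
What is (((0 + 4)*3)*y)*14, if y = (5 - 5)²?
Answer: 0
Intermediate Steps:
y = 0 (y = 0² = 0)
(((0 + 4)*3)*y)*14 = (((0 + 4)*3)*0)*14 = ((4*3)*0)*14 = (12*0)*14 = 0*14 = 0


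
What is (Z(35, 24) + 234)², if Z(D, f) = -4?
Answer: 52900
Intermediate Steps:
(Z(35, 24) + 234)² = (-4 + 234)² = 230² = 52900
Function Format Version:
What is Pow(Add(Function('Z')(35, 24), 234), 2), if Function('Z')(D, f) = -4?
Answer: 52900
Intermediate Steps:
Pow(Add(Function('Z')(35, 24), 234), 2) = Pow(Add(-4, 234), 2) = Pow(230, 2) = 52900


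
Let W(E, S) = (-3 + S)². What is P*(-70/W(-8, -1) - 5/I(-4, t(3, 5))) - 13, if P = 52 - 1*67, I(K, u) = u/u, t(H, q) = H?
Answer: 1021/8 ≈ 127.63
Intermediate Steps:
I(K, u) = 1
P = -15 (P = 52 - 67 = -15)
P*(-70/W(-8, -1) - 5/I(-4, t(3, 5))) - 13 = -15*(-70/(-3 - 1)² - 5/1) - 13 = -15*(-70/((-4)²) - 5*1) - 13 = -15*(-70/16 - 5) - 13 = -15*(-70*1/16 - 5) - 13 = -15*(-35/8 - 5) - 13 = -15*(-75/8) - 13 = 1125/8 - 13 = 1021/8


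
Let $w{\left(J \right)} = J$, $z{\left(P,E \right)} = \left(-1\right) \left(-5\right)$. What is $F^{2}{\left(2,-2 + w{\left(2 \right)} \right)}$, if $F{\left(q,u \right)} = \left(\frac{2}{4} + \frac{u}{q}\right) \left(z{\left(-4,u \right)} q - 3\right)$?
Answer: $\frac{49}{4} \approx 12.25$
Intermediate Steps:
$z{\left(P,E \right)} = 5$
$F{\left(q,u \right)} = \left(\frac{1}{2} + \frac{u}{q}\right) \left(-3 + 5 q\right)$ ($F{\left(q,u \right)} = \left(\frac{2}{4} + \frac{u}{q}\right) \left(5 q - 3\right) = \left(2 \cdot \frac{1}{4} + \frac{u}{q}\right) \left(-3 + 5 q\right) = \left(\frac{1}{2} + \frac{u}{q}\right) \left(-3 + 5 q\right)$)
$F^{2}{\left(2,-2 + w{\left(2 \right)} \right)} = \left(\frac{- 6 \left(-2 + 2\right) + 2 \left(-3 + 5 \cdot 2 + 10 \left(-2 + 2\right)\right)}{2 \cdot 2}\right)^{2} = \left(\frac{1}{2} \cdot \frac{1}{2} \left(\left(-6\right) 0 + 2 \left(-3 + 10 + 10 \cdot 0\right)\right)\right)^{2} = \left(\frac{1}{2} \cdot \frac{1}{2} \left(0 + 2 \left(-3 + 10 + 0\right)\right)\right)^{2} = \left(\frac{1}{2} \cdot \frac{1}{2} \left(0 + 2 \cdot 7\right)\right)^{2} = \left(\frac{1}{2} \cdot \frac{1}{2} \left(0 + 14\right)\right)^{2} = \left(\frac{1}{2} \cdot \frac{1}{2} \cdot 14\right)^{2} = \left(\frac{7}{2}\right)^{2} = \frac{49}{4}$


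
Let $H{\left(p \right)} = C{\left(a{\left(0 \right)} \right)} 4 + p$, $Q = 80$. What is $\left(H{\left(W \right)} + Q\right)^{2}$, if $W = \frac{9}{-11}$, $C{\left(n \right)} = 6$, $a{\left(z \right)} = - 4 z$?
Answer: $\frac{1288225}{121} \approx 10646.0$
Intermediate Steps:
$W = - \frac{9}{11}$ ($W = 9 \left(- \frac{1}{11}\right) = - \frac{9}{11} \approx -0.81818$)
$H{\left(p \right)} = 24 + p$ ($H{\left(p \right)} = 6 \cdot 4 + p = 24 + p$)
$\left(H{\left(W \right)} + Q\right)^{2} = \left(\left(24 - \frac{9}{11}\right) + 80\right)^{2} = \left(\frac{255}{11} + 80\right)^{2} = \left(\frac{1135}{11}\right)^{2} = \frac{1288225}{121}$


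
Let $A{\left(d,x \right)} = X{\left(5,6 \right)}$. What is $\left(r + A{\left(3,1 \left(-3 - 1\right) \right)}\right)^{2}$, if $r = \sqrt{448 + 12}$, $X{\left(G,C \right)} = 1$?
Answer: $461 + 4 \sqrt{115} \approx 503.9$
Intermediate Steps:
$A{\left(d,x \right)} = 1$
$r = 2 \sqrt{115}$ ($r = \sqrt{460} = 2 \sqrt{115} \approx 21.448$)
$\left(r + A{\left(3,1 \left(-3 - 1\right) \right)}\right)^{2} = \left(2 \sqrt{115} + 1\right)^{2} = \left(1 + 2 \sqrt{115}\right)^{2}$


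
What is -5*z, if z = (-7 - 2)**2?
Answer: -405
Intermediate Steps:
z = 81 (z = (-9)**2 = 81)
-5*z = -5*81 = -405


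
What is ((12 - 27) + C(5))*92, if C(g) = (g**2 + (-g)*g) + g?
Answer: -920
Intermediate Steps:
C(g) = g (C(g) = (g**2 - g**2) + g = 0 + g = g)
((12 - 27) + C(5))*92 = ((12 - 27) + 5)*92 = (-15 + 5)*92 = -10*92 = -920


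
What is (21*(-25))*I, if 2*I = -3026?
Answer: 794325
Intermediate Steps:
I = -1513 (I = (½)*(-3026) = -1513)
(21*(-25))*I = (21*(-25))*(-1513) = -525*(-1513) = 794325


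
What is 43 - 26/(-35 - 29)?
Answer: 1389/32 ≈ 43.406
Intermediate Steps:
43 - 26/(-35 - 29) = 43 - 26/(-64) = 43 - 1/64*(-26) = 43 + 13/32 = 1389/32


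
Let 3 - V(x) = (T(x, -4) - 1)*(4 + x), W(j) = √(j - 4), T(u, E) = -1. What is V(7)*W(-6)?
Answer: 25*I*√10 ≈ 79.057*I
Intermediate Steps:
W(j) = √(-4 + j)
V(x) = 11 + 2*x (V(x) = 3 - (-1 - 1)*(4 + x) = 3 - (-2)*(4 + x) = 3 - (-8 - 2*x) = 3 + (8 + 2*x) = 11 + 2*x)
V(7)*W(-6) = (11 + 2*7)*√(-4 - 6) = (11 + 14)*√(-10) = 25*(I*√10) = 25*I*√10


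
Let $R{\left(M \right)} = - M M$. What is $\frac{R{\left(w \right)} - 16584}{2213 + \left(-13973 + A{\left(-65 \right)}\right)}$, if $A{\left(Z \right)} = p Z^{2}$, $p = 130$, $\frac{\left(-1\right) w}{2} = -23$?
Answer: $- \frac{1870}{53749} \approx -0.034791$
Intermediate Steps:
$w = 46$ ($w = \left(-2\right) \left(-23\right) = 46$)
$A{\left(Z \right)} = 130 Z^{2}$
$R{\left(M \right)} = - M^{2}$
$\frac{R{\left(w \right)} - 16584}{2213 + \left(-13973 + A{\left(-65 \right)}\right)} = \frac{- 46^{2} - 16584}{2213 - \left(13973 - 130 \left(-65\right)^{2}\right)} = \frac{\left(-1\right) 2116 - 16584}{2213 + \left(-13973 + 130 \cdot 4225\right)} = \frac{-2116 - 16584}{2213 + \left(-13973 + 549250\right)} = - \frac{18700}{2213 + 535277} = - \frac{18700}{537490} = \left(-18700\right) \frac{1}{537490} = - \frac{1870}{53749}$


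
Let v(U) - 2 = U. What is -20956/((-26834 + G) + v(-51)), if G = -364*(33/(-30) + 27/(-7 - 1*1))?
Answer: 209560/252541 ≈ 0.82981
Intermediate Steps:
v(U) = 2 + U
G = 16289/10 (G = -364*(33*(-1/30) + 27/(-7 - 1)) = -364*(-11/10 + 27/(-8)) = -364*(-11/10 + 27*(-1/8)) = -364*(-11/10 - 27/8) = -364*(-179/40) = 16289/10 ≈ 1628.9)
-20956/((-26834 + G) + v(-51)) = -20956/((-26834 + 16289/10) + (2 - 51)) = -20956/(-252051/10 - 49) = -20956/(-252541/10) = -20956*(-10/252541) = 209560/252541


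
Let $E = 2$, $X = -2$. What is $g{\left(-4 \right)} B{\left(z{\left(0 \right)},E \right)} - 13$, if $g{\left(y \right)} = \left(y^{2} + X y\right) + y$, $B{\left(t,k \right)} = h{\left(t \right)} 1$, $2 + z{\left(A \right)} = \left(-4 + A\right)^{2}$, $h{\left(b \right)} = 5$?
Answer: $87$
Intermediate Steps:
$z{\left(A \right)} = -2 + \left(-4 + A\right)^{2}$
$B{\left(t,k \right)} = 5$ ($B{\left(t,k \right)} = 5 \cdot 1 = 5$)
$g{\left(y \right)} = y^{2} - y$ ($g{\left(y \right)} = \left(y^{2} - 2 y\right) + y = y^{2} - y$)
$g{\left(-4 \right)} B{\left(z{\left(0 \right)},E \right)} - 13 = - 4 \left(-1 - 4\right) 5 - 13 = \left(-4\right) \left(-5\right) 5 - 13 = 20 \cdot 5 - 13 = 100 - 13 = 87$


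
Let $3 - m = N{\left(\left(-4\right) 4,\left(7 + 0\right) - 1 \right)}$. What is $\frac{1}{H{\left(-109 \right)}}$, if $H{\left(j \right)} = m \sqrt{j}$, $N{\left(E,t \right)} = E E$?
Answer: $\frac{i \sqrt{109}}{27577} \approx 0.00037859 i$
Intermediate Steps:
$N{\left(E,t \right)} = E^{2}$
$m = -253$ ($m = 3 - \left(\left(-4\right) 4\right)^{2} = 3 - \left(-16\right)^{2} = 3 - 256 = -253$)
$H{\left(j \right)} = - 253 \sqrt{j}$
$\frac{1}{H{\left(-109 \right)}} = \frac{1}{\left(-253\right) \sqrt{-109}} = \frac{1}{\left(-253\right) i \sqrt{109}} = \frac{i \sqrt{109}}{27577}$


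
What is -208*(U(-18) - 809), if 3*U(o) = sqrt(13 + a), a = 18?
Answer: 168272 - 208*sqrt(31)/3 ≈ 1.6789e+5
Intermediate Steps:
U(o) = sqrt(31)/3 (U(o) = sqrt(13 + 18)/3 = sqrt(31)/3)
-208*(U(-18) - 809) = -208*(sqrt(31)/3 - 809) = -208*(-809 + sqrt(31)/3) = 168272 - 208*sqrt(31)/3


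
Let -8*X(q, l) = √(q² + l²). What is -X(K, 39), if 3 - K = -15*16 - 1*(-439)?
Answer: √39937/8 ≈ 24.980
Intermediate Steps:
K = -196 (K = 3 - (-15*16 - 1*(-439)) = 3 - (-240 + 439) = 3 - 1*199 = 3 - 199 = -196)
X(q, l) = -√(l² + q²)/8 (X(q, l) = -√(q² + l²)/8 = -√(l² + q²)/8)
-X(K, 39) = -(-1)*√(39² + (-196)²)/8 = -(-1)*√(1521 + 38416)/8 = -(-1)*√39937/8 = √39937/8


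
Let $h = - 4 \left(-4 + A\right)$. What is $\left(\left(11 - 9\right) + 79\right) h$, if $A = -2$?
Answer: $1944$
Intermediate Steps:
$h = 24$ ($h = - 4 \left(-4 - 2\right) = \left(-4\right) \left(-6\right) = 24$)
$\left(\left(11 - 9\right) + 79\right) h = \left(\left(11 - 9\right) + 79\right) 24 = \left(2 + 79\right) 24 = 81 \cdot 24 = 1944$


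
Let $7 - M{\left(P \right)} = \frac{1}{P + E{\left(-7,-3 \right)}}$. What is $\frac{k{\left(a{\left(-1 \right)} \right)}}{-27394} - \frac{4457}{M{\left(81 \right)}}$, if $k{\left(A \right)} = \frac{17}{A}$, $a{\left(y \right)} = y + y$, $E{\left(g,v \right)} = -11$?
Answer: $- \frac{17093299807}{26791332} \approx -638.02$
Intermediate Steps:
$a{\left(y \right)} = 2 y$
$M{\left(P \right)} = 7 - \frac{1}{-11 + P}$ ($M{\left(P \right)} = 7 - \frac{1}{P - 11} = 7 - \frac{1}{-11 + P}$)
$\frac{k{\left(a{\left(-1 \right)} \right)}}{-27394} - \frac{4457}{M{\left(81 \right)}} = \frac{17 \frac{1}{2 \left(-1\right)}}{-27394} - \frac{4457}{\frac{1}{-11 + 81} \left(-78 + 7 \cdot 81\right)} = \frac{17}{-2} \left(- \frac{1}{27394}\right) - \frac{4457}{\frac{1}{70} \left(-78 + 567\right)} = 17 \left(- \frac{1}{2}\right) \left(- \frac{1}{27394}\right) - \frac{4457}{\frac{1}{70} \cdot 489} = \left(- \frac{17}{2}\right) \left(- \frac{1}{27394}\right) - \frac{4457}{\frac{489}{70}} = \frac{17}{54788} - \frac{311990}{489} = - \frac{17093299807}{26791332}$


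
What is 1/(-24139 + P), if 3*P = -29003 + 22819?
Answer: -3/78601 ≈ -3.8167e-5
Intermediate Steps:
P = -6184/3 (P = (-29003 + 22819)/3 = (⅓)*(-6184) = -6184/3 ≈ -2061.3)
1/(-24139 + P) = 1/(-24139 - 6184/3) = 1/(-78601/3) = -3/78601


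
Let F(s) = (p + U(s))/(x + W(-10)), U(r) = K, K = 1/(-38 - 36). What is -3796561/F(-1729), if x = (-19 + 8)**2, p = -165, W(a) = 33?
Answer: 43265609156/12211 ≈ 3.5432e+6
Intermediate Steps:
K = -1/74 (K = 1/(-74) = -1/74 ≈ -0.013514)
U(r) = -1/74
x = 121 (x = (-11)**2 = 121)
F(s) = -12211/11396 (F(s) = (-165 - 1/74)/(121 + 33) = -12211/74/154 = -12211/74*1/154 = -12211/11396)
-3796561/F(-1729) = -3796561/(-12211/11396) = -3796561*(-11396/12211) = 43265609156/12211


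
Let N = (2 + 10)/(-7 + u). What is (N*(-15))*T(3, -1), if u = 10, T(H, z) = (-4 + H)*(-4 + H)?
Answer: -60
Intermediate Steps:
T(H, z) = (-4 + H)²
N = 4 (N = (2 + 10)/(-7 + 10) = 12/3 = 12*(⅓) = 4)
(N*(-15))*T(3, -1) = (4*(-15))*(-4 + 3)² = -60*(-1)² = -60*1 = -60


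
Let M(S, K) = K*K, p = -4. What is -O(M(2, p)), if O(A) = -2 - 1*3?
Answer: 5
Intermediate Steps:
M(S, K) = K**2
O(A) = -5 (O(A) = -2 - 3 = -5)
-O(M(2, p)) = -1*(-5) = 5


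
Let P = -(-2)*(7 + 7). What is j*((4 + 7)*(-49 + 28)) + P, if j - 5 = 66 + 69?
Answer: -32312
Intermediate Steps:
j = 140 (j = 5 + (66 + 69) = 5 + 135 = 140)
P = 28 (P = -(-2)*14 = -1*(-28) = 28)
j*((4 + 7)*(-49 + 28)) + P = 140*((4 + 7)*(-49 + 28)) + 28 = 140*(11*(-21)) + 28 = 140*(-231) + 28 = -32340 + 28 = -32312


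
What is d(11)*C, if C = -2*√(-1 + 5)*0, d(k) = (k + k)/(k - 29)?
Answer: 0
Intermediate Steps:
d(k) = 2*k/(-29 + k) (d(k) = (2*k)/(-29 + k) = 2*k/(-29 + k))
C = 0 (C = -2*√4*0 = -2*2*0 = -4*0 = 0)
d(11)*C = (2*11/(-29 + 11))*0 = (2*11/(-18))*0 = (2*11*(-1/18))*0 = -11/9*0 = 0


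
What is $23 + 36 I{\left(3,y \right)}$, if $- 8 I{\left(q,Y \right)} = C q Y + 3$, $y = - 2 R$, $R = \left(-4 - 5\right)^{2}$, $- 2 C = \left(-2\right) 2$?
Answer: $\frac{8767}{2} \approx 4383.5$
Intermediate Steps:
$C = 2$ ($C = - \frac{\left(-2\right) 2}{2} = \left(- \frac{1}{2}\right) \left(-4\right) = 2$)
$R = 81$ ($R = \left(-9\right)^{2} = 81$)
$y = -162$ ($y = \left(-2\right) 81 = -162$)
$I{\left(q,Y \right)} = - \frac{3}{8} - \frac{Y q}{4}$ ($I{\left(q,Y \right)} = - \frac{2 q Y + 3}{8} = - \frac{2 Y q + 3}{8} = - \frac{3 + 2 Y q}{8} = - \frac{3}{8} - \frac{Y q}{4}$)
$23 + 36 I{\left(3,y \right)} = 23 + 36 \left(- \frac{3}{8} - \left(- \frac{81}{2}\right) 3\right) = 23 + 36 \left(- \frac{3}{8} + \frac{243}{2}\right) = 23 + 36 \cdot \frac{969}{8} = 23 + \frac{8721}{2} = \frac{8767}{2}$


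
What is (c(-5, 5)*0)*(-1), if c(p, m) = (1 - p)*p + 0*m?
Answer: 0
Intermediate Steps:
c(p, m) = p*(1 - p) (c(p, m) = p*(1 - p) + 0 = p*(1 - p))
(c(-5, 5)*0)*(-1) = (-5*(1 - 1*(-5))*0)*(-1) = (-5*(1 + 5)*0)*(-1) = (-5*6*0)*(-1) = -30*0*(-1) = 0*(-1) = 0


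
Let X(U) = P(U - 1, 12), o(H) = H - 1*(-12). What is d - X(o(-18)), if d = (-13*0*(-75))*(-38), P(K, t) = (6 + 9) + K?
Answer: -8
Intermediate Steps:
o(H) = 12 + H (o(H) = H + 12 = 12 + H)
P(K, t) = 15 + K
X(U) = 14 + U (X(U) = 15 + (U - 1) = 15 + (-1 + U) = 14 + U)
d = 0 (d = (0*(-75))*(-38) = 0*(-38) = 0)
d - X(o(-18)) = 0 - (14 + (12 - 18)) = 0 - (14 - 6) = 0 - 1*8 = 0 - 8 = -8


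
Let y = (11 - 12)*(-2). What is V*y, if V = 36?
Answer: 72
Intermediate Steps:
y = 2 (y = -1*(-2) = 2)
V*y = 36*2 = 72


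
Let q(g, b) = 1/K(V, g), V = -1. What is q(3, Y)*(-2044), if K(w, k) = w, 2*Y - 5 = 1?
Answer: 2044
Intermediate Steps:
Y = 3 (Y = 5/2 + (½)*1 = 5/2 + ½ = 3)
q(g, b) = -1 (q(g, b) = 1/(-1) = -1)
q(3, Y)*(-2044) = -1*(-2044) = 2044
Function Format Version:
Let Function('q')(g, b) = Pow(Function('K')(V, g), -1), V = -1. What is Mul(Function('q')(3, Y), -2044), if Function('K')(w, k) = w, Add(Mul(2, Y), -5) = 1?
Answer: 2044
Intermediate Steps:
Y = 3 (Y = Add(Rational(5, 2), Mul(Rational(1, 2), 1)) = Add(Rational(5, 2), Rational(1, 2)) = 3)
Function('q')(g, b) = -1 (Function('q')(g, b) = Pow(-1, -1) = -1)
Mul(Function('q')(3, Y), -2044) = Mul(-1, -2044) = 2044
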